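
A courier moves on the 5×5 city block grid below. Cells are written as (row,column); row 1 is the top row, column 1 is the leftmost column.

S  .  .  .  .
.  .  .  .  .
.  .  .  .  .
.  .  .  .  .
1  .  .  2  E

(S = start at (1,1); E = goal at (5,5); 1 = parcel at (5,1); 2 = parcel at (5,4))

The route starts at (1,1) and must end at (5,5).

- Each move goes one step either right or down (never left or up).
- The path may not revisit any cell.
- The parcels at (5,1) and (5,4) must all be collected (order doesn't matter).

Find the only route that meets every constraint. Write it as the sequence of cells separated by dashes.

Moves only go right or down, so the column and row indices never decrease.
Route from (1,1): down 4 to (5,1), right 4 to (5,5) — 8 moves in all.
Check: all required cells visited.

(1,1) - (2,1) - (3,1) - (4,1) - (5,1) - (5,2) - (5,3) - (5,4) - (5,5)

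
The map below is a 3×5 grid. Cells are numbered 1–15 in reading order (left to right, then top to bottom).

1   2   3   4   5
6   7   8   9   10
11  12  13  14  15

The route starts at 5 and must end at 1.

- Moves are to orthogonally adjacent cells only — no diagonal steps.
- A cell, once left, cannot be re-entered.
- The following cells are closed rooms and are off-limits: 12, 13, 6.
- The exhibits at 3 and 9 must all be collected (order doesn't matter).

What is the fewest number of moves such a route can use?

Any route passes through 3 and 9 in some order between 5 and 1. Summing Manhattan distances along each leg and taking the cheapest ordering (5 → 9 → 3 → 1) gives a lower bound of 2 + 2 + 2 = 6 moves.
A route of 6 moves achieves this: 5 → 10 → 9 → 4 → 3 → 2 → 1.
Since 6 matches the lower bound, it is optimal.

6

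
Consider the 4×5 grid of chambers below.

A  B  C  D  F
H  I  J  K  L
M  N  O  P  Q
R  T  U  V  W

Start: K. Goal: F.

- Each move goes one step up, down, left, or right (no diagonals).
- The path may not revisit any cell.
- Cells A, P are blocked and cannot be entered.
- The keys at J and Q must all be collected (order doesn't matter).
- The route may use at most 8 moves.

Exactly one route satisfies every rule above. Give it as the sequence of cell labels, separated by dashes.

The 8-move cap with required stops at J, Q leaves no slack for detours.
Route from K: left 1 to J, down 2 to U, right 2 to W, up 3 to F — 8 moves in all.
Check: all required cells visited; 8 ≤ 8 moves.

K - J - O - U - V - W - Q - L - F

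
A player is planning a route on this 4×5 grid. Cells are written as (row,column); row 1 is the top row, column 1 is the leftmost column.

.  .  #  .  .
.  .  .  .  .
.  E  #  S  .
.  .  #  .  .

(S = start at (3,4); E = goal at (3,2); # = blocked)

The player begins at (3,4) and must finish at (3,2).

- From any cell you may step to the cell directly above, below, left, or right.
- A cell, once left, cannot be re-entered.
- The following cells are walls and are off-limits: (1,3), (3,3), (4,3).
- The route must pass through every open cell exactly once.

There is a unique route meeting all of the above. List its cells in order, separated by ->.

Need to visit all 17 open cells exactly once, starting at (3,4) and ending at (3,2).
Cell (4,1) has only two open neighbours ((3,1) and (4,2)), so the path must pass straight through it: one of those is the cell it's entered from and the other is where it exits.
Route from (3,4): down to (4,4), right to (4,5), 3× up (reaching (1,5)), left to (1,4), down to (2,4), 2× left (reaching (2,2)), up to (1,2), left to (1,1), 3× down (reaching (4,1)), right to (4,2), up to (3,2) — 16 moves in all.
Check: all 17 open cells covered.

(3,4) -> (4,4) -> (4,5) -> (3,5) -> (2,5) -> (1,5) -> (1,4) -> (2,4) -> (2,3) -> (2,2) -> (1,2) -> (1,1) -> (2,1) -> (3,1) -> (4,1) -> (4,2) -> (3,2)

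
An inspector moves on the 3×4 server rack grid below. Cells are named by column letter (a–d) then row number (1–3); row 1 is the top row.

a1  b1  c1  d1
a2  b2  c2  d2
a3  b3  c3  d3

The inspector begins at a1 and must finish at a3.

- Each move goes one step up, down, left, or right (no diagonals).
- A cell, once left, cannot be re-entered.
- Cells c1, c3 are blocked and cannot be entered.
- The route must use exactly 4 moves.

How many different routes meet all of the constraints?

Need simple routes of exactly 4 moves from a1 to a3 (Manhattan distance 2, so 1 moves are spent on a detour and 1 undoing it).
Enumerating: a1 a2 b2 b3 a3 | a1 b1 b2 b3 a3 | a1 b1 b2 a2 a3.
That gives 3 routes.

3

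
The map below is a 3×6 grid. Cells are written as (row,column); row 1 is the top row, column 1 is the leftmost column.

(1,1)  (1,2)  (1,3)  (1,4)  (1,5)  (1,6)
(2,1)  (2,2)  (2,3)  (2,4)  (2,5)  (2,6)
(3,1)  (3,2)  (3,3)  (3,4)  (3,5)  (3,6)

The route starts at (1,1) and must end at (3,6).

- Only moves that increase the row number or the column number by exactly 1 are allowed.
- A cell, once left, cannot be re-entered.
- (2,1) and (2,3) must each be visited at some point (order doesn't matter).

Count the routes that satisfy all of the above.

4

A right/down-only route from (1,1) to (3,6) makes exactly 2 down-moves and 5 right-moves in some order.
With no other constraints that would be C(7,2) = 21 routes.
A monotone route can only reach the required cells in the order (2,1), (2,3), so split there and multiply the segment counts: (1,1)→(2,1): 1; (2,1)→(2,3): 1; (2,3)→(3,6): 4; product = 4.
That gives 4 routes.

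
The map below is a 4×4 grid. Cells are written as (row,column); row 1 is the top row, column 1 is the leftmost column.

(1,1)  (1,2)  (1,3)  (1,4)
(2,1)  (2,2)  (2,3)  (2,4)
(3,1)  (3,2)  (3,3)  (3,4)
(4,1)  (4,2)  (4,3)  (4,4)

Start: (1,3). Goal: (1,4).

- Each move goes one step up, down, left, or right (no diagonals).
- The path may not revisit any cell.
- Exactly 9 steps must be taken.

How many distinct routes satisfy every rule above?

18

Need simple routes of exactly 9 moves from (1,3) to (1,4) (Manhattan distance 1, so 4 moves are spent on a detour and 4 undoing it).
Branch systematically from the start, pruning whenever the remaining move budget drops below the Manhattan distance to (1,4) or differs from it in parity. Grouping the completions by first move — via (2,3): 5; via (1,2): 13 (no valid completion starts via (1,4)) — and summing: 5 + 13 = 18.
That gives 18 routes.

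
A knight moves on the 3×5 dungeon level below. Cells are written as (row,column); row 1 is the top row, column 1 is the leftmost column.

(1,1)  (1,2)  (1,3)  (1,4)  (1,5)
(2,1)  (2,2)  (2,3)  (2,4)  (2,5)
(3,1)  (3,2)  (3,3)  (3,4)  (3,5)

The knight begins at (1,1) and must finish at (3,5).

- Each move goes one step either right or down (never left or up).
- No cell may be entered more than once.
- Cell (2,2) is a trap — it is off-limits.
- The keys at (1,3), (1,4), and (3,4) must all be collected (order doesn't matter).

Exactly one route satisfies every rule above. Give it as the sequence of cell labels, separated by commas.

Moves only go right or down, so the column and row indices never decrease.
Route from (1,1): 3× right (reaching (1,4)), 2× down (reaching (3,4)), right to (3,5) — 6 moves in all.
Check: all required cells visited.

(1,1), (1,2), (1,3), (1,4), (2,4), (3,4), (3,5)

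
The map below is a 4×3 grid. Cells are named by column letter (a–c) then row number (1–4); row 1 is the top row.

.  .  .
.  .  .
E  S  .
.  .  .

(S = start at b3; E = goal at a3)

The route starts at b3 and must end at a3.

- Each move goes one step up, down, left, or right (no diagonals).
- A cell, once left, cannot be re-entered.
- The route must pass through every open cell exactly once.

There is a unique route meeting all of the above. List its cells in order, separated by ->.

Need to visit all 12 open cells exactly once, starting at b3 and ending at a3.
Route from b3: up 1 to b2, left 1 to a2, up 1 to a1, right 2 to c1, down 3 to c4, left 2 to a4, up 1 to a3 — 11 moves in all.
Check: all 12 open cells covered.

b3 -> b2 -> a2 -> a1 -> b1 -> c1 -> c2 -> c3 -> c4 -> b4 -> a4 -> a3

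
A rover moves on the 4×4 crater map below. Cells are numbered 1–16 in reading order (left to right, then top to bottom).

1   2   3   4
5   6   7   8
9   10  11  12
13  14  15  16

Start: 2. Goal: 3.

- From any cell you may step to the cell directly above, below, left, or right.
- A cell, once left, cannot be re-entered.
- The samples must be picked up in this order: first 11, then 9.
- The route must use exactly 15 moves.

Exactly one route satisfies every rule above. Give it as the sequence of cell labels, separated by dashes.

The waypoints must appear in the order 11, 9, with no cell reused.
Route from 2: left 1 to 1, down 1 to 5, right 2 to 7, down 1 to 11, left 2 to 9, down 1 to 13, right 3 to 16, up 3 to 4, left 1 to 3 — 15 moves in all.
Check: order respected (11 at step 5, 9 at step 7); 15 moves as required.

2 - 1 - 5 - 6 - 7 - 11 - 10 - 9 - 13 - 14 - 15 - 16 - 12 - 8 - 4 - 3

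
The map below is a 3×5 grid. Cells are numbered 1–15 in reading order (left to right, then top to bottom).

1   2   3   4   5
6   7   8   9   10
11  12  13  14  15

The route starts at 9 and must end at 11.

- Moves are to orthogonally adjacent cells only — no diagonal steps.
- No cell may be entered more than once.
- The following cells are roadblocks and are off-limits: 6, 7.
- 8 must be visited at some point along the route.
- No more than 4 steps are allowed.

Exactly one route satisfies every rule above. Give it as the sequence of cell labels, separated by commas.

9, 8, 13, 12, 11

The 4-move cap with required stops at 8 leaves no slack for detours.
Route from 9: left to 8, down to 13, 2× left (reaching 11) — 4 moves in all.
Check: all required cells visited; 4 ≤ 4 moves.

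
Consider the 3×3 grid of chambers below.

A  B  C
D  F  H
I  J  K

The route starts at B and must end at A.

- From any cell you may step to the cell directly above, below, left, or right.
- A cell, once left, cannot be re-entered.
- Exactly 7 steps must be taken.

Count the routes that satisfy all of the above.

4

Need simple routes of exactly 7 moves from B to A (Manhattan distance 1, so 3 moves are spent on a detour and 3 undoing it).
Enumerating: B F H K J I D A | B C H K J F D A | B C H K J I D A | B C H F J I D A.
That gives 4 routes.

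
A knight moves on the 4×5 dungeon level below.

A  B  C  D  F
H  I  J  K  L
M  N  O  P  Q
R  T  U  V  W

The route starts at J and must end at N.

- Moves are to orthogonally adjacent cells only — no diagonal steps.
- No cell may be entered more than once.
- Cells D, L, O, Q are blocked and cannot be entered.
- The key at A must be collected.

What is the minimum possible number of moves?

6

Any route passes through A somewhere between J and N. Summing Manhattan distances along the two legs (J → A → N) gives a lower bound of 3 + 3 = 6 moves.
A route of 6 moves achieves this: J → C → B → A → H → M → N.
Since 6 matches the lower bound, it is optimal.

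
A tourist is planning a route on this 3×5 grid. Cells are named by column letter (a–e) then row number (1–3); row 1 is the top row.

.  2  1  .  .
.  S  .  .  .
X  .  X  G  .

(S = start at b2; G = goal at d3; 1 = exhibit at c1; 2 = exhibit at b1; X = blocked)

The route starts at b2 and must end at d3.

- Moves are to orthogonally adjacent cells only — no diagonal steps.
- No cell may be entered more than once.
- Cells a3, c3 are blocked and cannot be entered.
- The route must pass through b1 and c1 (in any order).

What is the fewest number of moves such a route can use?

Any route passes through b1 and c1 in some order between b2 and d3. Summing Manhattan distances along each leg and taking the cheapest ordering (b2 → b1 → c1 → d3) gives a lower bound of 1 + 1 + 3 = 5 moves.
A route of 5 moves achieves this: b2 → b1 → c1 → c2 → d2 → d3.
Since 5 matches the lower bound, it is optimal.

5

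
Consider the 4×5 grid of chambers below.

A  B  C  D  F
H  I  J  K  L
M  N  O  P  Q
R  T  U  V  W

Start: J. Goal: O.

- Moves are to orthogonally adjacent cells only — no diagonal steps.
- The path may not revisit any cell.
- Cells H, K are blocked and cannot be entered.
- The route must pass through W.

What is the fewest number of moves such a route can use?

9

Any route passes through W somewhere between J and O. Summing Manhattan distances along the two legs (J → W → O) gives a lower bound of 4 + 3 = 7 moves.
The shortest route satisfying every rule uses 9 moves: J → C → D → F → L → Q → W → V → P → O.
The no-revisit rule (legs can't share cells) pushes the minimum above the 7-move bound; an exhaustive check rules out every length from 7 to 8, leaving 9 as the minimum.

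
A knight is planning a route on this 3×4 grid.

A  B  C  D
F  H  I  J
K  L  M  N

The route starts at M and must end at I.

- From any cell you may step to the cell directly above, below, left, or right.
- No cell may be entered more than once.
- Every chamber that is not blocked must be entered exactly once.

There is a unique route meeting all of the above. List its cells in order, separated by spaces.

Need to visit all 12 open cells exactly once, starting at M and ending at I.
Cell A has only two open neighbours (F and B), so the path must pass straight through it: one of those is the cell it's entered from and the other is where it exits.
Route from M: right to N, 2× up (reaching D), 3× left (reaching A), 2× down (reaching K), right to L, up to H, right to I — 11 moves in all.
Check: all 12 open cells covered.

M N J D C B A F K L H I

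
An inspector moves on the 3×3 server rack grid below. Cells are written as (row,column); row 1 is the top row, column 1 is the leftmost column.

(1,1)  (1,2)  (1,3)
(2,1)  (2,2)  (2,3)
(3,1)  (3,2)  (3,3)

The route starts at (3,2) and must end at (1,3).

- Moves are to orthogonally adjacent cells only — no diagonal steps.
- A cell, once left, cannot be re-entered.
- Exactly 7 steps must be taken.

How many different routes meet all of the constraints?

2

Need simple routes of exactly 7 moves from (3,2) to (1,3) (Manhattan distance 3, so 2 moves are spent on a detour and 2 undoing it).
Enumerating: (3,2) (3,1) (2,1) (1,1) (1,2) (2,2) (2,3) (1,3) | (3,2) (3,3) (2,3) (2,2) (2,1) (1,1) (1,2) (1,3).
That gives 2 routes.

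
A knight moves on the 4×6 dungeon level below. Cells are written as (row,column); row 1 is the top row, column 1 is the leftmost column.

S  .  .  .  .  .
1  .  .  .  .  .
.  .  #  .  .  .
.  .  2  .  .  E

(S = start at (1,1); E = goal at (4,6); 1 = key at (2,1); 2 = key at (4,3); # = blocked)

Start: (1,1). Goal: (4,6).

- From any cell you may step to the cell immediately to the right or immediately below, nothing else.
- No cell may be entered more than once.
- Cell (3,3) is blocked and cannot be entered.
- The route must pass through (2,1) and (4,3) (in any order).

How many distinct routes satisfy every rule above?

3

A right/down-only route from (1,1) to (4,6) makes exactly 3 down-moves and 5 right-moves in some order.
With no other constraints that would be C(8,3) = 56 routes.
A monotone route can only reach the required cells in the order (2,1), (4,3), so split there and multiply the segment counts (each segment already excludes blocked cells): (1,1)→(2,1): 1; (2,1)→(4,3): 3; (4,3)→(4,6): 1; product = 3.
That gives 3 routes.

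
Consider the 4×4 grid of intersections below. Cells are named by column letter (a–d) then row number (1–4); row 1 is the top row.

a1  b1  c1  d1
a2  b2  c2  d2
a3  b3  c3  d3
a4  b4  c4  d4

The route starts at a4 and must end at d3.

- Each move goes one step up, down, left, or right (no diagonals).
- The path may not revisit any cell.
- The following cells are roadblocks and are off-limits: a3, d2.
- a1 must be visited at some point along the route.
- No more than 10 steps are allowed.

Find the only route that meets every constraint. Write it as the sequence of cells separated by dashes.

The budget equals the shortest possible length, so every move has to be on a shortest route through the required cells.
Route from a4: right to b4, 2× up (reaching b2), left to a2, up to a1, 2× right (reaching c1), 2× down (reaching c3), right to d3 — 10 moves in all.
Check: all required cells visited; 10 ≤ 10 moves.

a4 - b4 - b3 - b2 - a2 - a1 - b1 - c1 - c2 - c3 - d3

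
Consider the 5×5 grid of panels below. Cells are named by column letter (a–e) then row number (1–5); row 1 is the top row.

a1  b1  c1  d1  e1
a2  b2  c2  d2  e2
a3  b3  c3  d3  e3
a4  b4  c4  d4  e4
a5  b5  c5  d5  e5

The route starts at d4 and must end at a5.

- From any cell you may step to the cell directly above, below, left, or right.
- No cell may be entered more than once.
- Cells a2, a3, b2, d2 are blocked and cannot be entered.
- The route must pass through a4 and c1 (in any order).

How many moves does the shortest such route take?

12

Any route passes through a4 and c1 in some order between d4 and a5. Summing Manhattan distances along each leg and taking the cheapest ordering (d4 → c1 → a4 → a5) gives a lower bound of 4 + 5 + 1 = 10 moves.
The shortest route satisfying every rule uses 12 moves: d4 → d3 → e3 → e2 → e1 → d1 → c1 → c2 → c3 → c4 → b4 → a4 → a5.
The bound of 10 isn't tight here; checking systematically, no route of length 10 through 11 satisfies every constraint, so 12 is the minimum.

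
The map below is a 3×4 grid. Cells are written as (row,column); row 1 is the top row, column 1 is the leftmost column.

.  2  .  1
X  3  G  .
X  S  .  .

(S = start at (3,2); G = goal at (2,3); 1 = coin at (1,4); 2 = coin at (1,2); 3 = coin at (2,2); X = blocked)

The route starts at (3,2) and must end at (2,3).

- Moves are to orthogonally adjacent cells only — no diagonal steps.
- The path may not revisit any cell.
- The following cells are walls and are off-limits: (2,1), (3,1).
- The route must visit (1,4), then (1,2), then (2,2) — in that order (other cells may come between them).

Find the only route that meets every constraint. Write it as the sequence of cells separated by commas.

The waypoints must appear in the order (1,4), (1,2), (2,2), with no cell reused.
Route from (3,2): right 2 to (3,4), up 2 to (1,4), left 2 to (1,2), down 1 to (2,2), right 1 to (2,3) — 8 moves in all.
Check: order respected (1 at step 4, 2 at step 6, 3 at step 7).

(3,2), (3,3), (3,4), (2,4), (1,4), (1,3), (1,2), (2,2), (2,3)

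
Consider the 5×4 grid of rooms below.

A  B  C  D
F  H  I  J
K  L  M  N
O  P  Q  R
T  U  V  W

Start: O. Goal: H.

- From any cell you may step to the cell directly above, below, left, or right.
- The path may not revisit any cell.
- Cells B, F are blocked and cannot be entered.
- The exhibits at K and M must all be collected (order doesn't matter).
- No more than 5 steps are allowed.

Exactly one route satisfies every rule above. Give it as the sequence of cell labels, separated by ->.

The budget equals the shortest possible length, so every move has to be on a shortest route through the required cells.
Route from O: up 1 to K, right 2 to M, up 1 to I, left 1 to H — 5 moves in all.
Check: all required cells visited; 5 ≤ 5 moves.

O -> K -> L -> M -> I -> H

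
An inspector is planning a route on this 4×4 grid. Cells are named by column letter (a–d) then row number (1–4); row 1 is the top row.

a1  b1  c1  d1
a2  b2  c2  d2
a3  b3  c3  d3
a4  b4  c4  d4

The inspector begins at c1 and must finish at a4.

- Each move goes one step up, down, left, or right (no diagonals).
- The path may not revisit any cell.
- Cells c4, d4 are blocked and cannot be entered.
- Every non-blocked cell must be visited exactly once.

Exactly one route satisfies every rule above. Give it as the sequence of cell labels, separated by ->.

c1 -> d1 -> d2 -> d3 -> c3 -> c2 -> b2 -> b1 -> a1 -> a2 -> a3 -> b3 -> b4 -> a4

Need to visit all 14 open cells exactly once, starting at c1 and ending at a4.
Cell d3 has only two open neighbours (d2 and c3), so the path must pass straight through it: one of those is the cell it's entered from and the other is where it exits.
Route from c1: right 1 to d1, down 2 to d3, left 1 to c3, up 1 to c2, left 1 to b2, up 1 to b1, left 1 to a1, down 2 to a3, right 1 to b3, down 1 to b4, left 1 to a4 — 13 moves in all.
Check: all 14 open cells covered.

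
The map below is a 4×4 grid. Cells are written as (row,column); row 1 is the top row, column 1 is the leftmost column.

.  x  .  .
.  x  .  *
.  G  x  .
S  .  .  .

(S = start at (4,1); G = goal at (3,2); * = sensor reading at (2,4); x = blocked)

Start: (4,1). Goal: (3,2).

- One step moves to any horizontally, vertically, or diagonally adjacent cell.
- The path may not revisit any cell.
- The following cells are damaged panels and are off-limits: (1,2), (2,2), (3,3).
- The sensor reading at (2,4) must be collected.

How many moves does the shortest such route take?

Any route passes through (2,4) somewhere between (4,1) and (3,2). Summing Chebyshev distances along the two legs ((4,1) → (2,4) → (3,2)) gives a lower bound of 3 + 2 = 5 moves.
The shortest route satisfying every rule uses 6 moves: (4,1) → (4,2) → (4,3) → (3,4) → (2,4) → (2,3) → (3,2).
The bound of 5 isn't tight here; checking systematically, no route of length 5 through 5 satisfies every constraint, so 6 is the minimum.

6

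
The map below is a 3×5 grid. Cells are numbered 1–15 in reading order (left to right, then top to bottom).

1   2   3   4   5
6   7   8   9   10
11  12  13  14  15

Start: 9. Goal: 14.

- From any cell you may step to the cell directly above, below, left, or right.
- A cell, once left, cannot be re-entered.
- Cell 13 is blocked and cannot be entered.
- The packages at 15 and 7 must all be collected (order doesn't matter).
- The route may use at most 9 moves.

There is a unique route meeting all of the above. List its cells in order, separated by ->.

The 9-move cap with required stops at 15, 7 leaves no slack for detours.
Route from 9: 2× left (reaching 7), up to 2, 3× right (reaching 5), 2× down (reaching 15), left to 14 — 9 moves in all.
Check: all required cells visited; 9 ≤ 9 moves.

9 -> 8 -> 7 -> 2 -> 3 -> 4 -> 5 -> 10 -> 15 -> 14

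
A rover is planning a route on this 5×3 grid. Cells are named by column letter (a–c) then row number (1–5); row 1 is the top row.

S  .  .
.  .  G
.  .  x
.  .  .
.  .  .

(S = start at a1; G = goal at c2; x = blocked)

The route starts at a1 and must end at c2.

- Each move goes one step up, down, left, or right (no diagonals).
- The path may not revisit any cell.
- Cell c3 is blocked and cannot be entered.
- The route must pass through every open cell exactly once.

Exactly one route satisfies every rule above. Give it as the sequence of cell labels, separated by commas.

a1, a2, a3, a4, a5, b5, c5, c4, b4, b3, b2, b1, c1, c2

Need to visit all 14 open cells exactly once, starting at a1 and ending at c2.
Cell c5 has only two open neighbours (c4 and b5), so the path must pass straight through it: one of those is the cell it's entered from and the other is where it exits.
Route from a1: 4× down (reaching a5), 2× right (reaching c5), up to c4, left to b4, 3× up (reaching b1), right to c1, down to c2 — 13 moves in all.
Check: all 14 open cells covered.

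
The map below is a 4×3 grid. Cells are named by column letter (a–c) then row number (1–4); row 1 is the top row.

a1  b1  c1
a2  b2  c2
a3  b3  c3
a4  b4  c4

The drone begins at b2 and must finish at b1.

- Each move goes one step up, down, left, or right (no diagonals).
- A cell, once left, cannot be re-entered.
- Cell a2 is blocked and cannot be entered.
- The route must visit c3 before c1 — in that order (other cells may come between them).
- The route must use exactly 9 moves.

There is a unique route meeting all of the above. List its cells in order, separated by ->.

b2 -> b3 -> a3 -> a4 -> b4 -> c4 -> c3 -> c2 -> c1 -> b1

The waypoints must appear in the order c3, c1, with no cell reused.
Route from b2: down 1 to b3, left 1 to a3, down 1 to a4, right 2 to c4, up 3 to c1, left 1 to b1 — 9 moves in all.
Check: order respected (c3 at step 6, c1 at step 8); 9 moves as required.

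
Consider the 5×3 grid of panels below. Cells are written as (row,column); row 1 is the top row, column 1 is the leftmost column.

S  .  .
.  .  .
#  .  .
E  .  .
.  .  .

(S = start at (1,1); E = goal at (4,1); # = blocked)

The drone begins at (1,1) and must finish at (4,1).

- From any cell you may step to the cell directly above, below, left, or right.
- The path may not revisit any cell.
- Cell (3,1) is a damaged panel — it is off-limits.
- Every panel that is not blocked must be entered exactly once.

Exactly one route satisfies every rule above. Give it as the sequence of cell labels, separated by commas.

Need to visit all 14 open cells exactly once, starting at (1,1) and ending at (4,1).
Cell (5,3) has only two open neighbours ((4,3) and (5,2)), so the path must pass straight through it: one of those is the cell it's entered from and the other is where it exits.
Route from (1,1): down 1 to (2,1), right 1 to (2,2), up 1 to (1,2), right 1 to (1,3), down 2 to (3,3), left 1 to (3,2), down 1 to (4,2), right 1 to (4,3), down 1 to (5,3), left 2 to (5,1), up 1 to (4,1) — 13 moves in all.
Check: all 14 open cells covered.

(1,1), (2,1), (2,2), (1,2), (1,3), (2,3), (3,3), (3,2), (4,2), (4,3), (5,3), (5,2), (5,1), (4,1)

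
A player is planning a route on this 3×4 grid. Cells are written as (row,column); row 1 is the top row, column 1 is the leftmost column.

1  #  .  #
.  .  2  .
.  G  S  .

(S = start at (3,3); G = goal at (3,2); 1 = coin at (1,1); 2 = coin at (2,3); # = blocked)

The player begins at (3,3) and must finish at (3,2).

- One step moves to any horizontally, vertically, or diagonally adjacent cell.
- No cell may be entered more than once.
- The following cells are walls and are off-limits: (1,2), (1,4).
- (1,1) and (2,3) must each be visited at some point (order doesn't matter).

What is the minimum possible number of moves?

5

Any route passes through (1,1) and (2,3) in some order between (3,3) and (3,2). Summing Chebyshev distances along each leg and taking the cheapest ordering ((3,3) → (1,1) → (2,3) → (3,2)) gives a lower bound of 2 + 2 + 1 = 5 moves.
A route of 5 moves achieves this: (3,3) → (2,3) → (2,2) → (1,1) → (2,1) → (3,2).
Since 5 matches the lower bound, it is optimal.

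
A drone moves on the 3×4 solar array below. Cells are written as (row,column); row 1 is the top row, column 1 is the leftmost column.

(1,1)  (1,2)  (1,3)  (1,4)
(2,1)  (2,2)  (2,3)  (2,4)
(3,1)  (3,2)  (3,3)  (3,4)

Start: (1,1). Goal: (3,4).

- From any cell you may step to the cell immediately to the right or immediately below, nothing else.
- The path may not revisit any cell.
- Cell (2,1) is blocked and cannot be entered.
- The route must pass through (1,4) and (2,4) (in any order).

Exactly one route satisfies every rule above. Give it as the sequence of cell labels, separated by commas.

(1,1), (1,2), (1,3), (1,4), (2,4), (3,4)

Moves only go right or down, so the column and row indices never decrease.
Route from (1,1): 3× right (reaching (1,4)), 2× down (reaching (3,4)) — 5 moves in all.
Check: all required cells visited.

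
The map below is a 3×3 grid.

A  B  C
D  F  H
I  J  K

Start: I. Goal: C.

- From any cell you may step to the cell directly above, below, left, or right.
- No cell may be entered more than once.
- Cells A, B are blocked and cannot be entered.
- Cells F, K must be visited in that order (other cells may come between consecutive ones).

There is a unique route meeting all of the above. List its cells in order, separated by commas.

The waypoints must appear in the order F, K, with no cell reused.
Route from I: up to D, right to F, down to J, right to K, 2× up (reaching C) — 6 moves in all.
Check: order respected (F at step 2, K at step 4).

I, D, F, J, K, H, C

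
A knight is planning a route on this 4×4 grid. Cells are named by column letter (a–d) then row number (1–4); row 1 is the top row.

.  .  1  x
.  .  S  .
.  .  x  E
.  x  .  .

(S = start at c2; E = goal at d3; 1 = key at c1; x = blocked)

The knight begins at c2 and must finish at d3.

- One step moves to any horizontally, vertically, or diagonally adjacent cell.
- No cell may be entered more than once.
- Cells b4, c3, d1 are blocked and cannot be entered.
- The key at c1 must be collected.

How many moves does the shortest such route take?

3

Any route passes through c1 somewhere between c2 and d3. Summing Chebyshev distances along the two legs (c2 → c1 → d3) gives a lower bound of 1 + 2 = 3 moves.
A route of 3 moves achieves this: c2 → c1 → d2 → d3.
Since 3 matches the lower bound, it is optimal.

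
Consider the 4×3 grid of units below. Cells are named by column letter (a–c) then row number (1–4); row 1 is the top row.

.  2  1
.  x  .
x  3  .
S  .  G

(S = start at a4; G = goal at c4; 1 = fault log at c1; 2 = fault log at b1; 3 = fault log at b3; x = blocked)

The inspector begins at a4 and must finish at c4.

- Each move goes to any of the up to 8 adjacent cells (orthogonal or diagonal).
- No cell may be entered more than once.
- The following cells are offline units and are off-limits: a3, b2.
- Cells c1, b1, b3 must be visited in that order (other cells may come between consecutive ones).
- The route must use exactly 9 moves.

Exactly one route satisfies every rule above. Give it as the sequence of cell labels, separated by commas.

a4, b4, c3, c2, c1, b1, a1, a2, b3, c4

The waypoints must appear in the order c1, b1, b3, with no cell reused.
Route from a4: right to b4, up-right to c3, 2× up (reaching c1), 2× left (reaching a1), down to a2, 2× down-right (reaching c4) — 9 moves in all.
Check: order respected (1 at step 4, 2 at step 5, 3 at step 8); 9 moves as required.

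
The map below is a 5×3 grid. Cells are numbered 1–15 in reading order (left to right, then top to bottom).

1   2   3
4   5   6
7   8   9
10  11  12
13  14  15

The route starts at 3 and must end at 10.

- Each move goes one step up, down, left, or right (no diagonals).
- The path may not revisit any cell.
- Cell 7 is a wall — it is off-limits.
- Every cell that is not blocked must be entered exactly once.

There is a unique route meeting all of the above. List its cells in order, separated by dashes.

3 - 2 - 1 - 4 - 5 - 6 - 9 - 8 - 11 - 12 - 15 - 14 - 13 - 10

Need to visit all 14 open cells exactly once, starting at 3 and ending at 10.
Cell 4 has only two open neighbours (1 and 5), so the path must pass straight through it: one of those is the cell it's entered from and the other is where it exits.
Route from 3: left 2 to 1, down 1 to 4, right 2 to 6, down 1 to 9, left 1 to 8, down 1 to 11, right 1 to 12, down 1 to 15, left 2 to 13, up 1 to 10 — 13 moves in all.
Check: all 14 open cells covered.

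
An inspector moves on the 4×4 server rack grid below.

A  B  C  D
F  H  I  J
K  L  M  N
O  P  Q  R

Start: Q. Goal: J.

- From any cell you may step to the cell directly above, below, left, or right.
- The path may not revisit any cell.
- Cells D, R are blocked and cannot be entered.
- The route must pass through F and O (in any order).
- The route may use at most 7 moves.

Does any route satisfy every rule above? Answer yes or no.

One route that works: Q → P → O → K → F → H → I → J.

yes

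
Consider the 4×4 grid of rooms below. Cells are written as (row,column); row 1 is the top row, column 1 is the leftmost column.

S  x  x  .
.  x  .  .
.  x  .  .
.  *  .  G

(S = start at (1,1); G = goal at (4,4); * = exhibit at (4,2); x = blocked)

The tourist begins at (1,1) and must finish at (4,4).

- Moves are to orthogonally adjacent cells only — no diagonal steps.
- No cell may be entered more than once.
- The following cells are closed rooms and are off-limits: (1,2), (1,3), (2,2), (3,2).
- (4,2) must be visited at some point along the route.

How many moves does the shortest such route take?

6

Any route passes through (4,2) somewhere between (1,1) and (4,4). Summing Manhattan distances along the two legs ((1,1) → (4,2) → (4,4)) gives a lower bound of 4 + 2 = 6 moves.
A route of 6 moves achieves this: (1,1) → (2,1) → (3,1) → (4,1) → (4,2) → (4,3) → (4,4).
Since 6 matches the lower bound, it is optimal.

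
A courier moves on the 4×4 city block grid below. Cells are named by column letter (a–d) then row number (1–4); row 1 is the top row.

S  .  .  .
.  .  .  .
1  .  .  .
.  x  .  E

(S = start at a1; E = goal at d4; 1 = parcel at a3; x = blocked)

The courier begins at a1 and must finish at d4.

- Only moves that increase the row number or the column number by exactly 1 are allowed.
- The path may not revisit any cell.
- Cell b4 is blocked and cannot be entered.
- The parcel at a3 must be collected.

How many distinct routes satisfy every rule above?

2

A right/down-only route from a1 to d4 makes exactly 3 down-moves and 3 right-moves in some order.
With no other constraints that would be C(6,3) = 20 routes.
Split at a3 and multiply the segment counts (each segment already excludes blocked cells): a1→a3: 1; a3→d4: 2; product = 2.
That gives 2 routes.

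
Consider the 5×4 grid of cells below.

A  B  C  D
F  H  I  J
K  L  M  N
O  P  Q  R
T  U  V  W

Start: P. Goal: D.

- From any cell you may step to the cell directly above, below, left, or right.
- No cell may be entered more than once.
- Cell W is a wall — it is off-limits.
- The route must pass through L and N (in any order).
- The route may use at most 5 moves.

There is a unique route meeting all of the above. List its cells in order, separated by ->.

The 5-move cap with required stops at L, N leaves no slack for detours.
Route from P: up 1 to L, right 2 to N, up 2 to D — 5 moves in all.
Check: all required cells visited; 5 ≤ 5 moves.

P -> L -> M -> N -> J -> D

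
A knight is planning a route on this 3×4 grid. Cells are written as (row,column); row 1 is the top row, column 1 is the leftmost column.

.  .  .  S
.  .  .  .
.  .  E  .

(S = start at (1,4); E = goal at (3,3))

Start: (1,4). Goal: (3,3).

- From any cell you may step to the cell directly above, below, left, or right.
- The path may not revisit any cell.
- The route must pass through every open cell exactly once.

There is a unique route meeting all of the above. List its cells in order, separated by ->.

Need to visit all 12 open cells exactly once, starting at (1,4) and ending at (3,3).
Route from (1,4): 3× left (reaching (1,1)), 2× down (reaching (3,1)), right to (3,2), up to (2,2), 2× right (reaching (2,4)), down to (3,4), left to (3,3) — 11 moves in all.
Check: all 12 open cells covered.

(1,4) -> (1,3) -> (1,2) -> (1,1) -> (2,1) -> (3,1) -> (3,2) -> (2,2) -> (2,3) -> (2,4) -> (3,4) -> (3,3)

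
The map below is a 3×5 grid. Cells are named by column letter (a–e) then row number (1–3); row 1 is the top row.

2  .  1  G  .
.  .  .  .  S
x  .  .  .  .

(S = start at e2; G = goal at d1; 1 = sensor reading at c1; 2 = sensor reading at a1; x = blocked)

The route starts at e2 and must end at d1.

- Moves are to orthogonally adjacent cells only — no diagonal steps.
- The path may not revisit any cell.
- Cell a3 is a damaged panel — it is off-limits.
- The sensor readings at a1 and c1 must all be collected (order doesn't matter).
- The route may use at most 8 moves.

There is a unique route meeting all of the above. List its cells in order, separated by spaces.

The budget equals the shortest possible length, so every move has to be on a shortest route through the required cells.
Route from e2: left 4 to a2, up 1 to a1, right 3 to d1 — 8 moves in all.
Check: all required cells visited; 8 ≤ 8 moves.

e2 d2 c2 b2 a2 a1 b1 c1 d1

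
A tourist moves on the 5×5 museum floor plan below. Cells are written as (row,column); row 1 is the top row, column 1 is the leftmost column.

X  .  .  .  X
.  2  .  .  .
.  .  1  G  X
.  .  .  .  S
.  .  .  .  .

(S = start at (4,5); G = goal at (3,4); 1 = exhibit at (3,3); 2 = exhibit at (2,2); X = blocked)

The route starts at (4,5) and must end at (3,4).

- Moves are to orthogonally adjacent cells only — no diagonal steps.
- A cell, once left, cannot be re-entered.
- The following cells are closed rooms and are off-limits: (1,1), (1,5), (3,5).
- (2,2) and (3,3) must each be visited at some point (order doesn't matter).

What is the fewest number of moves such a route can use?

8

Any route passes through (2,2) and (3,3) in some order between (4,5) and (3,4). Summing Manhattan distances along each leg and taking the cheapest ordering ((4,5) → (3,3) → (2,2) → (3,4)) gives a lower bound of 3 + 2 + 3 = 8 moves.
A route of 8 moves achieves this: (4,5) → (4,4) → (4,3) → (3,3) → (3,2) → (2,2) → (2,3) → (2,4) → (3,4).
Since 8 matches the lower bound, it is optimal.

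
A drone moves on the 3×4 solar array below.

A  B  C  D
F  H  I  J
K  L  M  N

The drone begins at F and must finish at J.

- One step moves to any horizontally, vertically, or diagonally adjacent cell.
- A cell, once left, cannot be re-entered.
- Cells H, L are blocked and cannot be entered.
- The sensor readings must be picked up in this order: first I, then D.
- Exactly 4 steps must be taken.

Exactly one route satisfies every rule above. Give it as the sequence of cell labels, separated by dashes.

F - B - I - D - J

The waypoints must appear in the order I, D, with no cell reused.
Route from F: up-right to B, down-right to I, up-right to D, down to J — 4 moves in all.
Check: order respected (I at step 2, D at step 3); 4 moves as required.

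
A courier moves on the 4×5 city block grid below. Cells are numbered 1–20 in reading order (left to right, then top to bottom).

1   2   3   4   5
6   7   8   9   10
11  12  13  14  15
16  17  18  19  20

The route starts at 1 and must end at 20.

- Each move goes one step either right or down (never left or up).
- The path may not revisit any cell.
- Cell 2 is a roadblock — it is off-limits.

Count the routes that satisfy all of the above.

15

A right/down-only route from 1 to 20 makes exactly 3 down-moves and 4 right-moves in some order.
With no other constraints that would be C(7,3) = 35 routes.
Subtract routes through each blocked cell (inclusion–exclusion for overlaps): − through 2: 20 → 15.
That gives 15 routes.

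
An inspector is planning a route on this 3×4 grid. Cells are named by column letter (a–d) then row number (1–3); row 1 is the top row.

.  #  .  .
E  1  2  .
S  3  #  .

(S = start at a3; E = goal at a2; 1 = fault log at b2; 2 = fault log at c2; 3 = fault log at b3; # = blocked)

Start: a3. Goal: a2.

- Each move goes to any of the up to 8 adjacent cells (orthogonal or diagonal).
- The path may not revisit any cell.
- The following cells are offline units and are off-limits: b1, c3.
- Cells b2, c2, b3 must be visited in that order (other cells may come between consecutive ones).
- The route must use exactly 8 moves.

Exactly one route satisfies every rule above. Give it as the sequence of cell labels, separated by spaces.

The waypoints must appear in the order b2, c2, b3, with no cell reused.
Route from a3: 2× up-right (reaching c1), right to d1, 2× down (reaching d3), up-left to c2, down-left to b3, up-left to a2 — 8 moves in all.
Check: order respected (1 at step 1, 2 at step 6, 3 at step 7); 8 moves as required.

a3 b2 c1 d1 d2 d3 c2 b3 a2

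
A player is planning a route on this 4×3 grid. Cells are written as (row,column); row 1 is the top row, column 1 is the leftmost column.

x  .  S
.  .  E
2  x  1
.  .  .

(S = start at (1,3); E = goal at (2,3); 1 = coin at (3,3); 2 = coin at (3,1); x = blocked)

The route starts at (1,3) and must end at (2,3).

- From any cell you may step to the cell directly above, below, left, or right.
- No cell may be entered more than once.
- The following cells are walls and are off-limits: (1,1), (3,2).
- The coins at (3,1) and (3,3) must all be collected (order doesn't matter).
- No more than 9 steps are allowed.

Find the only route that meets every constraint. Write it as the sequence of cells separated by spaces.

The 9-move cap with required stops at (3,1), (3,3) leaves no slack for detours.
Route from (1,3): left 1 to (1,2), down 1 to (2,2), left 1 to (2,1), down 2 to (4,1), right 2 to (4,3), up 2 to (2,3) — 9 moves in all.
Check: all required cells visited; 9 ≤ 9 moves.

(1,3) (1,2) (2,2) (2,1) (3,1) (4,1) (4,2) (4,3) (3,3) (2,3)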